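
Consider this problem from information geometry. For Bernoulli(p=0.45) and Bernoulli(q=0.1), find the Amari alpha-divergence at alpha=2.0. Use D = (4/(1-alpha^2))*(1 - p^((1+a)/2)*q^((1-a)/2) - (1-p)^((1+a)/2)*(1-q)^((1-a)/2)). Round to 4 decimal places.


Amari alpha-divergence:
D = (4/(1-alpha^2))*(1 - p^((1+a)/2)*q^((1-a)/2) - (1-p)^((1+a)/2)*(1-q)^((1-a)/2)).
alpha = 2.0, p = 0.45, q = 0.1.
e1 = (1+alpha)/2 = 1.5, e2 = (1-alpha)/2 = -0.5.
t1 = p^e1 * q^e2 = 0.45^1.5 * 0.1^-0.5 = 0.954594.
t2 = (1-p)^e1 * (1-q)^e2 = 0.55^1.5 * 0.9^-0.5 = 0.429955.
4/(1-alpha^2) = -1.333333.
D = -1.333333*(1 - 0.954594 - 0.429955) = 0.5127

0.5127


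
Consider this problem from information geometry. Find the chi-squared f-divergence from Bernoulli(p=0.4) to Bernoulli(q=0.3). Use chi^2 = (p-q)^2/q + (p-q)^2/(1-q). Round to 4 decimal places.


Chi-squared divergence between Bernoulli distributions:
chi^2 = (p-q)^2/q + (p-q)^2/(1-q).
p = 0.4, q = 0.3, p-q = 0.1.
(p-q)^2 = 0.01.
term1 = 0.01/0.3 = 0.033333.
term2 = 0.01/0.7 = 0.014286.
chi^2 = 0.033333 + 0.014286 = 0.0476

0.0476


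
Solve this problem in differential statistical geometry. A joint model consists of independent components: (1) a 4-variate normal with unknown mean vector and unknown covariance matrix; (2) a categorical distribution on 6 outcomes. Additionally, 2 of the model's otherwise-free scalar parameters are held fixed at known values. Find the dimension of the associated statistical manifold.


The dimension of a statistical manifold equals the number of free
(independent) real parameters of the model. For a product of independent
blocks the parameter counts add.
- 4-variate normal: 4 (mean) + 4*5/2 = 10 (symmetric covariance) = 14.
- categorical on 6 outcomes (probabilities sum to 1): 6-1 = 5.
Total = 14 + 5 = 19.
2 parameter(s) fixed at known values: 19 - 2 = 17.
Dimension = 17

17


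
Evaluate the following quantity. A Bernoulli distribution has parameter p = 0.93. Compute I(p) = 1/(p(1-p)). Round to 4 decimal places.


For Bernoulli(p), Fisher information is I(p) = 1/(p*(1-p)).
p = 0.93, 1-p = 0.07.
p*(1-p) = 0.0651.
I(p) = 1/0.0651 = 15.3610

15.3610


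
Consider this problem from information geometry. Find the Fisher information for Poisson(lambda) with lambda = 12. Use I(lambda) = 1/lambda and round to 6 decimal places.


Fisher information for Poisson: I(lambda) = 1/lambda.
lambda = 12.
I(lambda) = 1/12 = 0.083333

0.083333


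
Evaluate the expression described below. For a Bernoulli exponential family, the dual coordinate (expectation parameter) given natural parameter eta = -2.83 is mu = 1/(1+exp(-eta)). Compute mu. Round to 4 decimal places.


Dual coordinate (expectation parameter) for Bernoulli:
mu = 1/(1+exp(-eta)).
eta = -2.83.
exp(-eta) = exp(2.83) = 16.945461.
mu = 1/(1+16.945461) = 0.0557

0.0557


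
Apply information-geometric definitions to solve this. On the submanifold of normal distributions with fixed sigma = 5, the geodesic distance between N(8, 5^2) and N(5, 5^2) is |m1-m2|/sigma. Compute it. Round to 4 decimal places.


On the fixed-variance normal subfamily, geodesic distance = |m1-m2|/sigma.
|8 - 5| = 3.
sigma = 5.
d = 3/5 = 0.6000

0.6000


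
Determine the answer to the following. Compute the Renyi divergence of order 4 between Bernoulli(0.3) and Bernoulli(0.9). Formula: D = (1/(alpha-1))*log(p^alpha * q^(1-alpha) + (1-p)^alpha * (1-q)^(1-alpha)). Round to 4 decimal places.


Renyi divergence of order alpha between Bernoulli distributions:
D = (1/(alpha-1))*log(p^alpha * q^(1-alpha) + (1-p)^alpha * (1-q)^(1-alpha)).
alpha = 4, p = 0.3, q = 0.9.
p^alpha * q^(1-alpha) = 0.3^4 * 0.9^-3 = 0.011111.
(1-p)^alpha * (1-q)^(1-alpha) = 0.7^4 * 0.1^-3 = 240.1.
sum = 0.011111 + 240.1 = 240.111111.
D = (1/3)*log(240.111111) = 1.8270

1.8270


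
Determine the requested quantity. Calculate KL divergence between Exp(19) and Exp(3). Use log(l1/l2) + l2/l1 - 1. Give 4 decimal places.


KL divergence for exponential family:
KL = log(l1/l2) + l2/l1 - 1.
log(19/3) = 1.845827.
3/19 = 0.157895.
KL = 1.845827 + 0.157895 - 1 = 1.0037

1.0037


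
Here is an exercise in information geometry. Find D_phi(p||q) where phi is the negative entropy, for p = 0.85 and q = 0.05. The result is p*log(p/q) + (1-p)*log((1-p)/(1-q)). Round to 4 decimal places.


Bregman divergence with negative entropy generator:
D = p*log(p/q) + (1-p)*log((1-p)/(1-q)).
p = 0.85, q = 0.05.
p*log(p/q) = 0.85*log(0.85/0.05) = 2.408231.
(1-p)*log((1-p)/(1-q)) = 0.15*log(0.15/0.95) = -0.276874.
D = 2.408231 + -0.276874 = 2.1314

2.1314


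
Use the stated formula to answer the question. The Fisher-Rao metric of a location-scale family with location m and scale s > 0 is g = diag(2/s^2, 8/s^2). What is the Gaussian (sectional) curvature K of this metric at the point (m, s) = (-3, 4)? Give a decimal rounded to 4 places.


The metric has the form g = (A dm^2 + B ds^2)/s^2 with A = 2, B = 8.
Substitute u = sqrt(A/B)*m: g = B*(du^2 + ds^2)/s^2, i.e. B times the
Poincare upper half-plane metric, which has constant Gaussian curvature -1.
Scaling a 2D metric by a constant c divides the Gaussian curvature by c,
so K = -1/B = -1/(8) = -0.1250 everywhere (the point (m, s) = (-3, 4) is irrelevant:
the curvature is constant).
The requested Gaussian curvature is K = -0.1250.

-0.1250


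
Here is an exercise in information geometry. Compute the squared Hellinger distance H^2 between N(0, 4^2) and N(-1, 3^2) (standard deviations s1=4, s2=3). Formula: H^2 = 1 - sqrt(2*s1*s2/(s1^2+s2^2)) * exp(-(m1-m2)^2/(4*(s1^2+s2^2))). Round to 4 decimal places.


Squared Hellinger distance for Gaussians:
H^2 = 1 - sqrt(2*s1*s2/(s1^2+s2^2)) * exp(-(m1-m2)^2/(4*(s1^2+s2^2))).
s1^2 = 16, s2^2 = 9, s1^2+s2^2 = 25.
sqrt(2*4*3/(25)) = 0.979796.
(m1-m2)^2 = (1)^2 = 1.
exp(-1/(4*25)) = exp(-0.01) = 0.99005.
H^2 = 1 - 0.979796*0.99005 = 0.0300

0.0300


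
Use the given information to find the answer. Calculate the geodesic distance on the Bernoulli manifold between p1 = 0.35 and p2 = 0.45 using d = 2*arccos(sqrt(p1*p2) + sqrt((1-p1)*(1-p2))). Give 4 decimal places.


Geodesic distance on Bernoulli manifold:
d(p1,p2) = 2*arccos(sqrt(p1*p2) + sqrt((1-p1)*(1-p2))).
sqrt(p1*p2) = sqrt(0.35*0.45) = 0.396863.
sqrt((1-p1)*(1-p2)) = sqrt(0.65*0.55) = 0.597913.
arg = 0.396863 + 0.597913 = 0.994776.
d = 2*arccos(0.994776) = 0.2045

0.2045


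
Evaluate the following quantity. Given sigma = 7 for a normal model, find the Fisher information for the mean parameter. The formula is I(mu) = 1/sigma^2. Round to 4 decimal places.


The Fisher information for the mean of a normal distribution is I(mu) = 1/sigma^2.
sigma = 7, so sigma^2 = 49.
I(mu) = 1/49 = 0.0204

0.0204


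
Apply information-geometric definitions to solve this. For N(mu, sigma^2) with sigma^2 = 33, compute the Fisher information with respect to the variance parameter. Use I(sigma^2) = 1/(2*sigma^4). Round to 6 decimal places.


Fisher information for variance: I(sigma^2) = 1/(2*sigma^4).
sigma^2 = 33, so sigma^4 = 1089.
I = 1/(2*1089) = 1/2178 = 0.000459

0.000459


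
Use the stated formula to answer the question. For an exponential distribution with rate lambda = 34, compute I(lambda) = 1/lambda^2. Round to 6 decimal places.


Fisher information for exponential: I(lambda) = 1/lambda^2.
lambda = 34, lambda^2 = 1156.
I = 1/1156 = 0.000865

0.000865


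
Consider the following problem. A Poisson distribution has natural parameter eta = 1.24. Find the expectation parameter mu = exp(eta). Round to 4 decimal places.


Expectation parameter for Poisson exponential family:
mu = exp(eta).
eta = 1.24.
mu = exp(1.24) = 3.4556

3.4556


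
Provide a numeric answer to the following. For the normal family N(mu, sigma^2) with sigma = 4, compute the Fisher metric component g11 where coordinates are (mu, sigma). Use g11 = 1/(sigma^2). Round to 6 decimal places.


For the 2-parameter normal family, the Fisher metric has:
  g11 = 1/sigma^2, g22 = 2/sigma^2.
sigma = 4, sigma^2 = 16.
g11 = 0.062500

0.062500


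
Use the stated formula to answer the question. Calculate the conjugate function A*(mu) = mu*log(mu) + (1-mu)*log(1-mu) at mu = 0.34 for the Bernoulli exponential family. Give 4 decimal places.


Legendre transform for Bernoulli:
A*(mu) = mu*log(mu) + (1-mu)*log(1-mu).
mu = 0.34, 1-mu = 0.66.
mu*log(mu) = 0.34*log(0.34) = -0.366795.
(1-mu)*log(1-mu) = 0.66*log(0.66) = -0.27424.
A* = -0.366795 + -0.27424 = -0.6410

-0.6410


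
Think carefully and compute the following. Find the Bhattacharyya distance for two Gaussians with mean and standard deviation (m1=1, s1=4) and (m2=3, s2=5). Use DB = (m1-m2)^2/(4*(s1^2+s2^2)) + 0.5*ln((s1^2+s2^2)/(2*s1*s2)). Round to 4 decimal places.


Bhattacharyya distance between two Gaussians:
DB = (m1-m2)^2/(4*(s1^2+s2^2)) + (1/2)*ln((s1^2+s2^2)/(2*s1*s2)).
(m1-m2)^2 = (-2)^2 = 4.
s1^2+s2^2 = 16 + 25 = 41.
term1 = 4/164 = 0.02439.
term2 = 0.5*ln(41/40.0) = 0.012346.
DB = 0.02439 + 0.012346 = 0.0367

0.0367


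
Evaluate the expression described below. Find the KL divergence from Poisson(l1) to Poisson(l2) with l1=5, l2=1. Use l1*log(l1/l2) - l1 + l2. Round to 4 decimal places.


KL divergence for Poisson:
KL = l1*log(l1/l2) - l1 + l2.
l1 = 5, l2 = 1.
log(5/1) = 1.609438.
l1*log(l1/l2) = 5 * 1.609438 = 8.04719.
KL = 8.04719 - 5 + 1 = 4.0472

4.0472


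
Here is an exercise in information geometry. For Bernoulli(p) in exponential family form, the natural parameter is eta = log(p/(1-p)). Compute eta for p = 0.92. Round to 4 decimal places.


Natural parameter for Bernoulli: eta = log(p/(1-p)).
p = 0.92, 1-p = 0.08.
p/(1-p) = 11.5.
eta = log(11.5) = 2.4423

2.4423


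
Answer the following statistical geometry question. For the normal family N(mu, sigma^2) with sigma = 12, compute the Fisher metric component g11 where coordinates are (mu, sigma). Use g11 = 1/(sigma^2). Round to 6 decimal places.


For the 2-parameter normal family, the Fisher metric has:
  g11 = 1/sigma^2, g22 = 2/sigma^2.
sigma = 12, sigma^2 = 144.
g11 = 0.006944

0.006944


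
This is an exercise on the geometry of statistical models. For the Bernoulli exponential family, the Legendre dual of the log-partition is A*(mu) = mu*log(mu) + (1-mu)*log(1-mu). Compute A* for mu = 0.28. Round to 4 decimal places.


Legendre transform for Bernoulli:
A*(mu) = mu*log(mu) + (1-mu)*log(1-mu).
mu = 0.28, 1-mu = 0.72.
mu*log(mu) = 0.28*log(0.28) = -0.35643.
(1-mu)*log(1-mu) = 0.72*log(0.72) = -0.236523.
A* = -0.35643 + -0.236523 = -0.5930

-0.5930


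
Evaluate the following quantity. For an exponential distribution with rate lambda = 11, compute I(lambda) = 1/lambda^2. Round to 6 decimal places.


Fisher information for exponential: I(lambda) = 1/lambda^2.
lambda = 11, lambda^2 = 121.
I = 1/121 = 0.008264

0.008264


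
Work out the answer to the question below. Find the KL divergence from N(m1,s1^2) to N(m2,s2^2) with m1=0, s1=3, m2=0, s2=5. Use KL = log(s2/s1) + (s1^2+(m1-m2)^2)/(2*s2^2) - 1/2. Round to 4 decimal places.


KL divergence between normal distributions:
KL = log(s2/s1) + (s1^2 + (m1-m2)^2)/(2*s2^2) - 1/2.
log(5/3) = 0.510826.
(3^2 + (0-0)^2)/(2*5^2) = (9 + 0)/50 = 0.18.
KL = 0.510826 + 0.18 - 0.5 = 0.1908

0.1908


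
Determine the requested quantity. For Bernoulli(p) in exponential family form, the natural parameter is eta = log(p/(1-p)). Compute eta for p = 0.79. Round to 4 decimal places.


Natural parameter for Bernoulli: eta = log(p/(1-p)).
p = 0.79, 1-p = 0.21.
p/(1-p) = 3.761905.
eta = log(3.761905) = 1.3249

1.3249


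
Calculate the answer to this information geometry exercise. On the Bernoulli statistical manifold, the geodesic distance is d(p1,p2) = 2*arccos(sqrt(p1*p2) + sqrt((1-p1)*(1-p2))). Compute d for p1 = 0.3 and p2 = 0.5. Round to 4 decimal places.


Geodesic distance on Bernoulli manifold:
d(p1,p2) = 2*arccos(sqrt(p1*p2) + sqrt((1-p1)*(1-p2))).
sqrt(p1*p2) = sqrt(0.3*0.5) = 0.387298.
sqrt((1-p1)*(1-p2)) = sqrt(0.7*0.5) = 0.591608.
arg = 0.387298 + 0.591608 = 0.978906.
d = 2*arccos(0.978906) = 0.4115

0.4115


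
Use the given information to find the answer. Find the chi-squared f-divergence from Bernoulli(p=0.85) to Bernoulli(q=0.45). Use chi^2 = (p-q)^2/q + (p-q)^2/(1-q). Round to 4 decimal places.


Chi-squared divergence between Bernoulli distributions:
chi^2 = (p-q)^2/q + (p-q)^2/(1-q).
p = 0.85, q = 0.45, p-q = 0.4.
(p-q)^2 = 0.16.
term1 = 0.16/0.45 = 0.355556.
term2 = 0.16/0.55 = 0.290909.
chi^2 = 0.355556 + 0.290909 = 0.6465

0.6465


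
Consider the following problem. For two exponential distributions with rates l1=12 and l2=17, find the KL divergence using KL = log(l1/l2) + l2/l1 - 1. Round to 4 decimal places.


KL divergence for exponential family:
KL = log(l1/l2) + l2/l1 - 1.
log(12/17) = -0.348307.
17/12 = 1.416667.
KL = -0.348307 + 1.416667 - 1 = 0.0684

0.0684


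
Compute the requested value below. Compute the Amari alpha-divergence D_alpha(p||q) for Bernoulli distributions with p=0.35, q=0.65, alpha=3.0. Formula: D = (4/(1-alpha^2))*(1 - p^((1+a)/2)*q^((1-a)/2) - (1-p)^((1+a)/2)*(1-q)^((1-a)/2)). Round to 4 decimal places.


Amari alpha-divergence:
D = (4/(1-alpha^2))*(1 - p^((1+a)/2)*q^((1-a)/2) - (1-p)^((1+a)/2)*(1-q)^((1-a)/2)).
alpha = 3.0, p = 0.35, q = 0.65.
e1 = (1+alpha)/2 = 2.0, e2 = (1-alpha)/2 = -1.0.
t1 = p^e1 * q^e2 = 0.35^2.0 * 0.65^-1.0 = 0.188462.
t2 = (1-p)^e1 * (1-q)^e2 = 0.65^2.0 * 0.35^-1.0 = 1.207143.
4/(1-alpha^2) = -0.5.
D = -0.5*(1 - 0.188462 - 1.207143) = 0.1978

0.1978


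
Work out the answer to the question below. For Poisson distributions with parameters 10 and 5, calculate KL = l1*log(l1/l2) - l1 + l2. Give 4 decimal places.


KL divergence for Poisson:
KL = l1*log(l1/l2) - l1 + l2.
l1 = 10, l2 = 5.
log(10/5) = 0.693147.
l1*log(l1/l2) = 10 * 0.693147 = 6.931472.
KL = 6.931472 - 10 + 5 = 1.9315

1.9315


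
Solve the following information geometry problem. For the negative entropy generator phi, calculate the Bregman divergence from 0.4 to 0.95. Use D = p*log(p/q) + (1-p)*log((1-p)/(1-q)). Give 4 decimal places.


Bregman divergence with negative entropy generator:
D = p*log(p/q) + (1-p)*log((1-p)/(1-q)).
p = 0.4, q = 0.95.
p*log(p/q) = 0.4*log(0.4/0.95) = -0.345999.
(1-p)*log((1-p)/(1-q)) = 0.6*log(0.6/0.05) = 1.490944.
D = -0.345999 + 1.490944 = 1.1449

1.1449


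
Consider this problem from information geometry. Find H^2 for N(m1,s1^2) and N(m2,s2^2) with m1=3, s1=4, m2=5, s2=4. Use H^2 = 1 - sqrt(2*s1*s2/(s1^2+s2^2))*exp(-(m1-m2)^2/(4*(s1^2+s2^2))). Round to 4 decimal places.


Squared Hellinger distance for Gaussians:
H^2 = 1 - sqrt(2*s1*s2/(s1^2+s2^2)) * exp(-(m1-m2)^2/(4*(s1^2+s2^2))).
s1^2 = 16, s2^2 = 16, s1^2+s2^2 = 32.
sqrt(2*4*4/(32)) = 1.0.
(m1-m2)^2 = (-2)^2 = 4.
exp(-4/(4*32)) = exp(-0.03125) = 0.969233.
H^2 = 1 - 1.0*0.969233 = 0.0308

0.0308


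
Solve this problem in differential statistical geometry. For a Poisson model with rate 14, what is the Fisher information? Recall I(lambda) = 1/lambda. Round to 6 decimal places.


Fisher information for Poisson: I(lambda) = 1/lambda.
lambda = 14.
I(lambda) = 1/14 = 0.071429

0.071429


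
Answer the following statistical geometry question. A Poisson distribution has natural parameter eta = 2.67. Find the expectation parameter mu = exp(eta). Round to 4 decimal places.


Expectation parameter for Poisson exponential family:
mu = exp(eta).
eta = 2.67.
mu = exp(2.67) = 14.4400

14.4400


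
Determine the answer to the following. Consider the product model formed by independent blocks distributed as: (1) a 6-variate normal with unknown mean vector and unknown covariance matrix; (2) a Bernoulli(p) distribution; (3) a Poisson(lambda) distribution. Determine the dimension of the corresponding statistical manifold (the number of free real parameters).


The dimension of a statistical manifold equals the number of free
(independent) real parameters of the model. For a product of independent
blocks the parameter counts add.
- 6-variate normal: 6 (mean) + 6*7/2 = 21 (symmetric covariance) = 27.
- Bernoulli (p): 1.
- Poisson (lambda): 1.
Total = 27 + 1 + 1 = 29.
Dimension = 29

29


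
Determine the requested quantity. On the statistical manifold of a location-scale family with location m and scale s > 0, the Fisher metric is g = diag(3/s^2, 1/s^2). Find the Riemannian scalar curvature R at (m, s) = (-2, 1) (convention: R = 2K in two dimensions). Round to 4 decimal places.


The metric has the form g = (A dm^2 + B ds^2)/s^2 with A = 3, B = 1.
Substitute u = sqrt(A/B)*m: g = B*(du^2 + ds^2)/s^2, i.e. B times the
Poincare upper half-plane metric, which has constant Gaussian curvature -1.
Scaling a 2D metric by a constant c divides the Gaussian curvature by c,
so K = -1/B = -1/(1) = -1.0000 everywhere (the point (m, s) = (-2, 1) is irrelevant:
the curvature is constant).
Scalar curvature in dimension 2: R = 2K = -2/(1) = -2.0000.

-2.0000


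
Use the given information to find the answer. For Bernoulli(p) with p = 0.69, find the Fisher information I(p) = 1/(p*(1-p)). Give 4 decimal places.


For Bernoulli(p), Fisher information is I(p) = 1/(p*(1-p)).
p = 0.69, 1-p = 0.31.
p*(1-p) = 0.2139.
I(p) = 1/0.2139 = 4.6751

4.6751


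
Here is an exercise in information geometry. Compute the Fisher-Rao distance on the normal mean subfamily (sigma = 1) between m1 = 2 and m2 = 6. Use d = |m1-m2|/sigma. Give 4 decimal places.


On the fixed-variance normal subfamily, geodesic distance = |m1-m2|/sigma.
|2 - 6| = 4.
sigma = 1.
d = 4/1 = 4.0000

4.0000


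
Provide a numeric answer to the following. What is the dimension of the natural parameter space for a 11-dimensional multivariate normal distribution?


Exponential family dimension calculation:
For 11-dim MVN: mean has 11 params, covariance has 11*12/2 = 66 unique entries.
Total dim = 11 + 66 = 77.

77


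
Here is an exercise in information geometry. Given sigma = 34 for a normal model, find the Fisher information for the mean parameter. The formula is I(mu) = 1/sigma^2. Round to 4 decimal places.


The Fisher information for the mean of a normal distribution is I(mu) = 1/sigma^2.
sigma = 34, so sigma^2 = 1156.
I(mu) = 1/1156 = 0.0009

0.0009


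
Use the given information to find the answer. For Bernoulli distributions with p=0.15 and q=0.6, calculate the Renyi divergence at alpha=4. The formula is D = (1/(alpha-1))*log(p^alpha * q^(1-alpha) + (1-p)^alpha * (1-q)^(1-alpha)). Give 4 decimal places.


Renyi divergence of order alpha between Bernoulli distributions:
D = (1/(alpha-1))*log(p^alpha * q^(1-alpha) + (1-p)^alpha * (1-q)^(1-alpha)).
alpha = 4, p = 0.15, q = 0.6.
p^alpha * q^(1-alpha) = 0.15^4 * 0.6^-3 = 0.002344.
(1-p)^alpha * (1-q)^(1-alpha) = 0.85^4 * 0.4^-3 = 8.156348.
sum = 0.002344 + 8.156348 = 8.158691.
D = (1/3)*log(8.158691) = 0.6997

0.6997


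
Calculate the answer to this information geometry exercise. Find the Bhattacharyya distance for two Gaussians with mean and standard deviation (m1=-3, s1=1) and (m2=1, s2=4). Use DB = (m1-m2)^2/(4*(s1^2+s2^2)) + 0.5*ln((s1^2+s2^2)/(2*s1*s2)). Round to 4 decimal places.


Bhattacharyya distance between two Gaussians:
DB = (m1-m2)^2/(4*(s1^2+s2^2)) + (1/2)*ln((s1^2+s2^2)/(2*s1*s2)).
(m1-m2)^2 = (-4)^2 = 16.
s1^2+s2^2 = 1 + 16 = 17.
term1 = 16/68 = 0.235294.
term2 = 0.5*ln(17/8.0) = 0.376886.
DB = 0.235294 + 0.376886 = 0.6122

0.6122


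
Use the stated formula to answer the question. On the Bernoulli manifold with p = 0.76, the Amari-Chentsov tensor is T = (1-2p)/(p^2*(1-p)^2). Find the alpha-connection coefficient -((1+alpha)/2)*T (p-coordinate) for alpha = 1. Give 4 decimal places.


Skewness (Amari-Chentsov) tensor: T = (1-2p)/(p^2*(1-p)^2).
p = 0.76, 1-2p = -0.52, p^2 = 0.5776, (1-p)^2 = 0.0576.
T = -0.52/(0.5776 * 0.0576) = -15.629809.
In the p-coordinate, Gamma^(alpha) = Gamma^(0) - (alpha/2)*T with Gamma^(0) = (1/2)*g'(p) = -T/2,
so Gamma^(alpha) = -((1+alpha)/2)*T.
alpha = 1, -(1+alpha)/2 = -1.0.
Gamma = -1.0 * -15.629809 = 15.6298

15.6298


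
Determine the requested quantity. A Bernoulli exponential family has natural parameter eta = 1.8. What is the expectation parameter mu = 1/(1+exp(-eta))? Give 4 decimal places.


Dual coordinate (expectation parameter) for Bernoulli:
mu = 1/(1+exp(-eta)).
eta = 1.8.
exp(-eta) = exp(-1.8) = 0.165299.
mu = 1/(1+0.165299) = 0.8581

0.8581


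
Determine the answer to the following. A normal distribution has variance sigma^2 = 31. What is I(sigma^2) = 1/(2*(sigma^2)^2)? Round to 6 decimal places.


Fisher information for variance: I(sigma^2) = 1/(2*sigma^4).
sigma^2 = 31, so sigma^4 = 961.
I = 1/(2*961) = 1/1922 = 0.000520

0.000520


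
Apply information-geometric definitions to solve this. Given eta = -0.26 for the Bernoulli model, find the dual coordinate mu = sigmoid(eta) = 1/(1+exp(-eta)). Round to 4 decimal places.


Dual coordinate (expectation parameter) for Bernoulli:
mu = 1/(1+exp(-eta)).
eta = -0.26.
exp(-eta) = exp(0.26) = 1.29693.
mu = 1/(1+1.29693) = 0.4354

0.4354


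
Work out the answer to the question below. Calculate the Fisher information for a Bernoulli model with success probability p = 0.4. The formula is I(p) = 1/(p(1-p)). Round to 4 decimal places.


For Bernoulli(p), Fisher information is I(p) = 1/(p*(1-p)).
p = 0.4, 1-p = 0.6.
p*(1-p) = 0.24.
I(p) = 1/0.24 = 4.1667

4.1667


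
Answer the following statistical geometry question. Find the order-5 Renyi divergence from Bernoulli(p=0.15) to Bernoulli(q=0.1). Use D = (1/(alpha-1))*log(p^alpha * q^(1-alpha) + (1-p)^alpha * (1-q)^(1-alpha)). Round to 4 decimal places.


Renyi divergence of order alpha between Bernoulli distributions:
D = (1/(alpha-1))*log(p^alpha * q^(1-alpha) + (1-p)^alpha * (1-q)^(1-alpha)).
alpha = 5, p = 0.15, q = 0.1.
p^alpha * q^(1-alpha) = 0.15^5 * 0.1^-4 = 0.759375.
(1-p)^alpha * (1-q)^(1-alpha) = 0.85^5 * 0.9^-4 = 0.676277.
sum = 0.759375 + 0.676277 = 1.435652.
D = (1/4)*log(1.435652) = 0.0904

0.0904


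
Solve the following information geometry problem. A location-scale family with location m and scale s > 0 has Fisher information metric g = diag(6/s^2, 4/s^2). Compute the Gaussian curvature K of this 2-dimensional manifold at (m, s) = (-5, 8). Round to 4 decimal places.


The metric has the form g = (A dm^2 + B ds^2)/s^2 with A = 6, B = 4.
Substitute u = sqrt(A/B)*m: g = B*(du^2 + ds^2)/s^2, i.e. B times the
Poincare upper half-plane metric, which has constant Gaussian curvature -1.
Scaling a 2D metric by a constant c divides the Gaussian curvature by c,
so K = -1/B = -1/(4) = -0.2500 everywhere (the point (m, s) = (-5, 8) is irrelevant:
the curvature is constant).
The requested Gaussian curvature is K = -0.2500.

-0.2500


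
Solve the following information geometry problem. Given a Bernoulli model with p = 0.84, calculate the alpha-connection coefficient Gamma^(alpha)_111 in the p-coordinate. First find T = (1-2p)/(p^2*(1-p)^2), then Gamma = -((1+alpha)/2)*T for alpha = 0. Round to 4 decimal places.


Skewness (Amari-Chentsov) tensor: T = (1-2p)/(p^2*(1-p)^2).
p = 0.84, 1-2p = -0.68, p^2 = 0.7056, (1-p)^2 = 0.0256.
T = -0.68/(0.7056 * 0.0256) = -37.645266.
In the p-coordinate, Gamma^(alpha) = Gamma^(0) - (alpha/2)*T with Gamma^(0) = (1/2)*g'(p) = -T/2,
so Gamma^(alpha) = -((1+alpha)/2)*T.
alpha = 0, -(1+alpha)/2 = -0.5.
Gamma = -0.5 * -37.645266 = 18.8226

18.8226


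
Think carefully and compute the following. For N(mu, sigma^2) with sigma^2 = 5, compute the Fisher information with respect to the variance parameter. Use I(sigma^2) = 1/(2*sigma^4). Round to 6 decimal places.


Fisher information for variance: I(sigma^2) = 1/(2*sigma^4).
sigma^2 = 5, so sigma^4 = 25.
I = 1/(2*25) = 1/50 = 0.020000

0.020000


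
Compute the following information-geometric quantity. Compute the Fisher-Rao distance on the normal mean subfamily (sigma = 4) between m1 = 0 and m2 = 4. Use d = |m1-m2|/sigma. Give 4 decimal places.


On the fixed-variance normal subfamily, geodesic distance = |m1-m2|/sigma.
|0 - 4| = 4.
sigma = 4.
d = 4/4 = 1.0000

1.0000


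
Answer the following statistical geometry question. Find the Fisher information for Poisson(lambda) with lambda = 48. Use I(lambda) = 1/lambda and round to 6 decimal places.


Fisher information for Poisson: I(lambda) = 1/lambda.
lambda = 48.
I(lambda) = 1/48 = 0.020833

0.020833


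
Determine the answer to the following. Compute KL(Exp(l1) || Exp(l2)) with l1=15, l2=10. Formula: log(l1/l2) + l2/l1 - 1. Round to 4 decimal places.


KL divergence for exponential family:
KL = log(l1/l2) + l2/l1 - 1.
log(15/10) = 0.405465.
10/15 = 0.666667.
KL = 0.405465 + 0.666667 - 1 = 0.0721

0.0721


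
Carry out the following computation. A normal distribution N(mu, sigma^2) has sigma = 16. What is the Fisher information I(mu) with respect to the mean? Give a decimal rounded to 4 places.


The Fisher information for the mean of a normal distribution is I(mu) = 1/sigma^2.
sigma = 16, so sigma^2 = 256.
I(mu) = 1/256 = 0.0039

0.0039


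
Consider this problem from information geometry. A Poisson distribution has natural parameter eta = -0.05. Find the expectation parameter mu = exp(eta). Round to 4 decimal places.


Expectation parameter for Poisson exponential family:
mu = exp(eta).
eta = -0.05.
mu = exp(-0.05) = 0.9512

0.9512


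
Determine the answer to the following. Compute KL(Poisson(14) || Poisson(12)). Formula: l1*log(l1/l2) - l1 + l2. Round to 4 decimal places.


KL divergence for Poisson:
KL = l1*log(l1/l2) - l1 + l2.
l1 = 14, l2 = 12.
log(14/12) = 0.154151.
l1*log(l1/l2) = 14 * 0.154151 = 2.15811.
KL = 2.15811 - 14 + 12 = 0.1581

0.1581


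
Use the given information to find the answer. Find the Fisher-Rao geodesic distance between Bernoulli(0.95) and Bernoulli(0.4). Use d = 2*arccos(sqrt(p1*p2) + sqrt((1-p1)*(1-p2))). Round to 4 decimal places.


Geodesic distance on Bernoulli manifold:
d(p1,p2) = 2*arccos(sqrt(p1*p2) + sqrt((1-p1)*(1-p2))).
sqrt(p1*p2) = sqrt(0.95*0.4) = 0.616441.
sqrt((1-p1)*(1-p2)) = sqrt(0.05*0.6) = 0.173205.
arg = 0.616441 + 0.173205 = 0.789646.
d = 2*arccos(0.789646) = 1.3211

1.3211


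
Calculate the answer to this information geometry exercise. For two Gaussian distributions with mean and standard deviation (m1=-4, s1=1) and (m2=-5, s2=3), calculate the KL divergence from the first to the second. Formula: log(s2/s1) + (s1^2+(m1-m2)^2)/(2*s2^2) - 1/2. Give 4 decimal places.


KL divergence between normal distributions:
KL = log(s2/s1) + (s1^2 + (m1-m2)^2)/(2*s2^2) - 1/2.
log(3/1) = 1.098612.
(1^2 + (-4--5)^2)/(2*3^2) = (1 + 1)/18 = 0.111111.
KL = 1.098612 + 0.111111 - 0.5 = 0.7097

0.7097


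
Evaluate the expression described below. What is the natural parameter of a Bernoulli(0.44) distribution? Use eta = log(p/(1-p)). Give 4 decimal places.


Natural parameter for Bernoulli: eta = log(p/(1-p)).
p = 0.44, 1-p = 0.56.
p/(1-p) = 0.785714.
eta = log(0.785714) = -0.2412

-0.2412


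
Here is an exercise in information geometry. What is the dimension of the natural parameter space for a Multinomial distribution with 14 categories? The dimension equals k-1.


Exponential family dimension calculation:
For Multinomial with k=14 categories, dim = k-1 = 13.

13


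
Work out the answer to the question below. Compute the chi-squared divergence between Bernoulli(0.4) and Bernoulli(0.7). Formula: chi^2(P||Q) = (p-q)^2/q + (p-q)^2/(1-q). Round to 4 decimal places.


Chi-squared divergence between Bernoulli distributions:
chi^2 = (p-q)^2/q + (p-q)^2/(1-q).
p = 0.4, q = 0.7, p-q = -0.3.
(p-q)^2 = 0.09.
term1 = 0.09/0.7 = 0.128571.
term2 = 0.09/0.3 = 0.3.
chi^2 = 0.128571 + 0.3 = 0.4286

0.4286


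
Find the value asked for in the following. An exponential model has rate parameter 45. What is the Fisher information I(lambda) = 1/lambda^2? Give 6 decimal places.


Fisher information for exponential: I(lambda) = 1/lambda^2.
lambda = 45, lambda^2 = 2025.
I = 1/2025 = 0.000494

0.000494


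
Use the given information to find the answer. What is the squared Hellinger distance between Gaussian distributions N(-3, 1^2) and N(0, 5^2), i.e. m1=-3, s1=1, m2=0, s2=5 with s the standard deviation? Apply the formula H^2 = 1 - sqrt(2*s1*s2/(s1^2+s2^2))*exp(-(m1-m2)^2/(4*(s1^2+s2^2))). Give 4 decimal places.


Squared Hellinger distance for Gaussians:
H^2 = 1 - sqrt(2*s1*s2/(s1^2+s2^2)) * exp(-(m1-m2)^2/(4*(s1^2+s2^2))).
s1^2 = 1, s2^2 = 25, s1^2+s2^2 = 26.
sqrt(2*1*5/(26)) = 0.620174.
(m1-m2)^2 = (-3)^2 = 9.
exp(-9/(4*26)) = exp(-0.086538) = 0.9171.
H^2 = 1 - 0.620174*0.9171 = 0.4312

0.4312


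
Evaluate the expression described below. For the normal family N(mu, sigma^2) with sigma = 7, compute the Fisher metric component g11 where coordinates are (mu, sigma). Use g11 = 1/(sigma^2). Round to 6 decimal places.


For the 2-parameter normal family, the Fisher metric has:
  g11 = 1/sigma^2, g22 = 2/sigma^2.
sigma = 7, sigma^2 = 49.
g11 = 0.020408

0.020408


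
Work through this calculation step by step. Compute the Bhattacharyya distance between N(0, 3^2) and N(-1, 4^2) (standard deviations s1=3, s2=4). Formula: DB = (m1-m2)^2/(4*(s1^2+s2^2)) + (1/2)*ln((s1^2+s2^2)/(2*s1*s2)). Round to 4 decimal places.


Bhattacharyya distance between two Gaussians:
DB = (m1-m2)^2/(4*(s1^2+s2^2)) + (1/2)*ln((s1^2+s2^2)/(2*s1*s2)).
(m1-m2)^2 = (1)^2 = 1.
s1^2+s2^2 = 9 + 16 = 25.
term1 = 1/100 = 0.01.
term2 = 0.5*ln(25/24.0) = 0.020411.
DB = 0.01 + 0.020411 = 0.0304

0.0304


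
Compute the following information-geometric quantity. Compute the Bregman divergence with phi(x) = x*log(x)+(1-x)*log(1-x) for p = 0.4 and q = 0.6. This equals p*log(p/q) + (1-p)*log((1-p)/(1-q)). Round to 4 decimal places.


Bregman divergence with negative entropy generator:
D = p*log(p/q) + (1-p)*log((1-p)/(1-q)).
p = 0.4, q = 0.6.
p*log(p/q) = 0.4*log(0.4/0.6) = -0.162186.
(1-p)*log((1-p)/(1-q)) = 0.6*log(0.6/0.4) = 0.243279.
D = -0.162186 + 0.243279 = 0.0811

0.0811


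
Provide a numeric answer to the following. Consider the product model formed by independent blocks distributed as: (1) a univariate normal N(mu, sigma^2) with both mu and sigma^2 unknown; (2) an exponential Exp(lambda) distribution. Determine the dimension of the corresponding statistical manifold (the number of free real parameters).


The dimension of a statistical manifold equals the number of free
(independent) real parameters of the model. For a product of independent
blocks the parameter counts add.
- normal (mu, sigma^2): 2.
- exponential (lambda): 1.
Total = 2 + 1 = 3.
Dimension = 3

3


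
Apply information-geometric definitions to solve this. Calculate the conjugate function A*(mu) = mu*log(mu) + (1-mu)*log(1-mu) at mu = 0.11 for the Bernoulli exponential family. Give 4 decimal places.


Legendre transform for Bernoulli:
A*(mu) = mu*log(mu) + (1-mu)*log(1-mu).
mu = 0.11, 1-mu = 0.89.
mu*log(mu) = 0.11*log(0.11) = -0.2428.
(1-mu)*log(1-mu) = 0.89*log(0.89) = -0.103715.
A* = -0.2428 + -0.103715 = -0.3465

-0.3465


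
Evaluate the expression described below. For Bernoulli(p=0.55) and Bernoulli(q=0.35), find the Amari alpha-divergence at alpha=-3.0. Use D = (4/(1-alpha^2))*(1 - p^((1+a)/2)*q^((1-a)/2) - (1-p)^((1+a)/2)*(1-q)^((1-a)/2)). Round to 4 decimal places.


Amari alpha-divergence:
D = (4/(1-alpha^2))*(1 - p^((1+a)/2)*q^((1-a)/2) - (1-p)^((1+a)/2)*(1-q)^((1-a)/2)).
alpha = -3.0, p = 0.55, q = 0.35.
e1 = (1+alpha)/2 = -1.0, e2 = (1-alpha)/2 = 2.0.
t1 = p^e1 * q^e2 = 0.55^-1.0 * 0.35^2.0 = 0.222727.
t2 = (1-p)^e1 * (1-q)^e2 = 0.45^-1.0 * 0.65^2.0 = 0.938889.
4/(1-alpha^2) = -0.5.
D = -0.5*(1 - 0.222727 - 0.938889) = 0.0808

0.0808


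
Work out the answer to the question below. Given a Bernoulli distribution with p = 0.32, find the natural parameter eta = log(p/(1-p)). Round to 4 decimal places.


Natural parameter for Bernoulli: eta = log(p/(1-p)).
p = 0.32, 1-p = 0.68.
p/(1-p) = 0.470588.
eta = log(0.470588) = -0.7538

-0.7538


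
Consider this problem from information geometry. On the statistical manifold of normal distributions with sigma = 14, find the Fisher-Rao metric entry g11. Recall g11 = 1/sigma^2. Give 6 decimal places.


For the 2-parameter normal family, the Fisher metric has:
  g11 = 1/sigma^2, g22 = 2/sigma^2.
sigma = 14, sigma^2 = 196.
g11 = 0.005102

0.005102


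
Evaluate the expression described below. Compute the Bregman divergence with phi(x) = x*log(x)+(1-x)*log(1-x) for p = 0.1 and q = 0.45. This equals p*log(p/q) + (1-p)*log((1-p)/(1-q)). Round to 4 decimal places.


Bregman divergence with negative entropy generator:
D = p*log(p/q) + (1-p)*log((1-p)/(1-q)).
p = 0.1, q = 0.45.
p*log(p/q) = 0.1*log(0.1/0.45) = -0.150408.
(1-p)*log((1-p)/(1-q)) = 0.9*log(0.9/0.55) = 0.443229.
D = -0.150408 + 0.443229 = 0.2928

0.2928


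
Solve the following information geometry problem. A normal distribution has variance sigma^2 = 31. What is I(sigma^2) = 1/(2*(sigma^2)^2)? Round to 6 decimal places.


Fisher information for variance: I(sigma^2) = 1/(2*sigma^4).
sigma^2 = 31, so sigma^4 = 961.
I = 1/(2*961) = 1/1922 = 0.000520

0.000520


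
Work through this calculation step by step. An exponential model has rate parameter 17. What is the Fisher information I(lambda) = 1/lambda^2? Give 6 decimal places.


Fisher information for exponential: I(lambda) = 1/lambda^2.
lambda = 17, lambda^2 = 289.
I = 1/289 = 0.003460

0.003460


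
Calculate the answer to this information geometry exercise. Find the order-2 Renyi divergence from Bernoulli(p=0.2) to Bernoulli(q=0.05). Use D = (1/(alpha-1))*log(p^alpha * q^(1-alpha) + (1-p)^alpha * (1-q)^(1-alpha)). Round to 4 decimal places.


Renyi divergence of order alpha between Bernoulli distributions:
D = (1/(alpha-1))*log(p^alpha * q^(1-alpha) + (1-p)^alpha * (1-q)^(1-alpha)).
alpha = 2, p = 0.2, q = 0.05.
p^alpha * q^(1-alpha) = 0.2^2 * 0.05^-1 = 0.8.
(1-p)^alpha * (1-q)^(1-alpha) = 0.8^2 * 0.95^-1 = 0.673684.
sum = 0.8 + 0.673684 = 1.473684.
D = (1/1)*log(1.473684) = 0.3878

0.3878


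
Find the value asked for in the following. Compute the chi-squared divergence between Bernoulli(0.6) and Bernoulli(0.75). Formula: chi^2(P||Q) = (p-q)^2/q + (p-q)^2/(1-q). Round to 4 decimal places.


Chi-squared divergence between Bernoulli distributions:
chi^2 = (p-q)^2/q + (p-q)^2/(1-q).
p = 0.6, q = 0.75, p-q = -0.15.
(p-q)^2 = 0.0225.
term1 = 0.0225/0.75 = 0.03.
term2 = 0.0225/0.25 = 0.09.
chi^2 = 0.03 + 0.09 = 0.1200

0.1200


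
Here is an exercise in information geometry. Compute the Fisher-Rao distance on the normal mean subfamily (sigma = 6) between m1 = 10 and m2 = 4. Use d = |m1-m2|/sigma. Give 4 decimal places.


On the fixed-variance normal subfamily, geodesic distance = |m1-m2|/sigma.
|10 - 4| = 6.
sigma = 6.
d = 6/6 = 1.0000

1.0000


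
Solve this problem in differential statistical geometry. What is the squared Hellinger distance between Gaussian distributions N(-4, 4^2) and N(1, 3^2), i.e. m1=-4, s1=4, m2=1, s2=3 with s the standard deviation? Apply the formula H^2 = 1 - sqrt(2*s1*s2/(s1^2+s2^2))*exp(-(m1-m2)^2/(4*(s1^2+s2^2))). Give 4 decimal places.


Squared Hellinger distance for Gaussians:
H^2 = 1 - sqrt(2*s1*s2/(s1^2+s2^2)) * exp(-(m1-m2)^2/(4*(s1^2+s2^2))).
s1^2 = 16, s2^2 = 9, s1^2+s2^2 = 25.
sqrt(2*4*3/(25)) = 0.979796.
(m1-m2)^2 = (-5)^2 = 25.
exp(-25/(4*25)) = exp(-0.25) = 0.778801.
H^2 = 1 - 0.979796*0.778801 = 0.2369

0.2369


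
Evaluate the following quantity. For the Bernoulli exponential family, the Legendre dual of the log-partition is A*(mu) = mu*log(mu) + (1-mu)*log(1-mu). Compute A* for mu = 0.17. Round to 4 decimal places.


Legendre transform for Bernoulli:
A*(mu) = mu*log(mu) + (1-mu)*log(1-mu).
mu = 0.17, 1-mu = 0.83.
mu*log(mu) = 0.17*log(0.17) = -0.301233.
(1-mu)*log(1-mu) = 0.83*log(0.83) = -0.154654.
A* = -0.301233 + -0.154654 = -0.4559

-0.4559


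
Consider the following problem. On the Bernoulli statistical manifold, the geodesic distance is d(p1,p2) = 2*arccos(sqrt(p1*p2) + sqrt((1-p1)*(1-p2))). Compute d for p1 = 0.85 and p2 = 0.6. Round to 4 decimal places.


Geodesic distance on Bernoulli manifold:
d(p1,p2) = 2*arccos(sqrt(p1*p2) + sqrt((1-p1)*(1-p2))).
sqrt(p1*p2) = sqrt(0.85*0.6) = 0.714143.
sqrt((1-p1)*(1-p2)) = sqrt(0.15*0.4) = 0.244949.
arg = 0.714143 + 0.244949 = 0.959092.
d = 2*arccos(0.959092) = 0.5740

0.5740


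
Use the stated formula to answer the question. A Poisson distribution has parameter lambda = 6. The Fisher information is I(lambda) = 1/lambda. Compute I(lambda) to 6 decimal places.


Fisher information for Poisson: I(lambda) = 1/lambda.
lambda = 6.
I(lambda) = 1/6 = 0.166667

0.166667


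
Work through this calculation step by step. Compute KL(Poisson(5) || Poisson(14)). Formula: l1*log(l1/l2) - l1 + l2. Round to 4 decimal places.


KL divergence for Poisson:
KL = l1*log(l1/l2) - l1 + l2.
l1 = 5, l2 = 14.
log(5/14) = -1.029619.
l1*log(l1/l2) = 5 * -1.029619 = -5.148097.
KL = -5.148097 - 5 + 14 = 3.8519

3.8519


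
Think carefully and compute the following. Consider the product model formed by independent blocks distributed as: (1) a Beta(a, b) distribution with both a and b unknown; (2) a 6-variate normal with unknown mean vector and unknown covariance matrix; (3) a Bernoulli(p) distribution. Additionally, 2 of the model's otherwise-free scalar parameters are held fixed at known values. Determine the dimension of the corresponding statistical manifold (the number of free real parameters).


The dimension of a statistical manifold equals the number of free
(independent) real parameters of the model. For a product of independent
blocks the parameter counts add.
- Beta (a, b): 2.
- 6-variate normal: 6 (mean) + 6*7/2 = 21 (symmetric covariance) = 27.
- Bernoulli (p): 1.
Total = 2 + 27 + 1 = 30.
2 parameter(s) fixed at known values: 30 - 2 = 28.
Dimension = 28

28


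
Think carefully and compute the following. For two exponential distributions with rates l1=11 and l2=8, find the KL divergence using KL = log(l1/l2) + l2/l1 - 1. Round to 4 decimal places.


KL divergence for exponential family:
KL = log(l1/l2) + l2/l1 - 1.
log(11/8) = 0.318454.
8/11 = 0.727273.
KL = 0.318454 + 0.727273 - 1 = 0.0457

0.0457


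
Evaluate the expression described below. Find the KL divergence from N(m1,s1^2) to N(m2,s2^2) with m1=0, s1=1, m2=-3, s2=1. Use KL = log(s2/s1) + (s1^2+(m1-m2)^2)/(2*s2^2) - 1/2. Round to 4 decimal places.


KL divergence between normal distributions:
KL = log(s2/s1) + (s1^2 + (m1-m2)^2)/(2*s2^2) - 1/2.
log(1/1) = 0.0.
(1^2 + (0--3)^2)/(2*1^2) = (1 + 9)/2 = 5.0.
KL = 0.0 + 5.0 - 0.5 = 4.5000

4.5000


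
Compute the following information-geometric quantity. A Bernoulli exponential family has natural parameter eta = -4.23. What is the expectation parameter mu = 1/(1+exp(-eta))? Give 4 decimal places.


Dual coordinate (expectation parameter) for Bernoulli:
mu = 1/(1+exp(-eta)).
eta = -4.23.
exp(-eta) = exp(4.23) = 68.717232.
mu = 1/(1+68.717232) = 0.0143

0.0143


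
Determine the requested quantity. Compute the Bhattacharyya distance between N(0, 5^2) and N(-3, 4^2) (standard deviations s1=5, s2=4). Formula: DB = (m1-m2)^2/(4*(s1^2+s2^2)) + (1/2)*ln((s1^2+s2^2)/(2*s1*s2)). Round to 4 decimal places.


Bhattacharyya distance between two Gaussians:
DB = (m1-m2)^2/(4*(s1^2+s2^2)) + (1/2)*ln((s1^2+s2^2)/(2*s1*s2)).
(m1-m2)^2 = (3)^2 = 9.
s1^2+s2^2 = 25 + 16 = 41.
term1 = 9/164 = 0.054878.
term2 = 0.5*ln(41/40.0) = 0.012346.
DB = 0.054878 + 0.012346 = 0.0672

0.0672


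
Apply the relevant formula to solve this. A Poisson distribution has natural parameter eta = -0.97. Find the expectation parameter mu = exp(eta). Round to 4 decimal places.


Expectation parameter for Poisson exponential family:
mu = exp(eta).
eta = -0.97.
mu = exp(-0.97) = 0.3791

0.3791


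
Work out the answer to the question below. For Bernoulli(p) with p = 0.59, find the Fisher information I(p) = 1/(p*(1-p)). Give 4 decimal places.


For Bernoulli(p), Fisher information is I(p) = 1/(p*(1-p)).
p = 0.59, 1-p = 0.41.
p*(1-p) = 0.2419.
I(p) = 1/0.2419 = 4.1339

4.1339


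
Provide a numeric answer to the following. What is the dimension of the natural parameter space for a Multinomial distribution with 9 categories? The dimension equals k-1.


Exponential family dimension calculation:
For Multinomial with k=9 categories, dim = k-1 = 8.

8
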